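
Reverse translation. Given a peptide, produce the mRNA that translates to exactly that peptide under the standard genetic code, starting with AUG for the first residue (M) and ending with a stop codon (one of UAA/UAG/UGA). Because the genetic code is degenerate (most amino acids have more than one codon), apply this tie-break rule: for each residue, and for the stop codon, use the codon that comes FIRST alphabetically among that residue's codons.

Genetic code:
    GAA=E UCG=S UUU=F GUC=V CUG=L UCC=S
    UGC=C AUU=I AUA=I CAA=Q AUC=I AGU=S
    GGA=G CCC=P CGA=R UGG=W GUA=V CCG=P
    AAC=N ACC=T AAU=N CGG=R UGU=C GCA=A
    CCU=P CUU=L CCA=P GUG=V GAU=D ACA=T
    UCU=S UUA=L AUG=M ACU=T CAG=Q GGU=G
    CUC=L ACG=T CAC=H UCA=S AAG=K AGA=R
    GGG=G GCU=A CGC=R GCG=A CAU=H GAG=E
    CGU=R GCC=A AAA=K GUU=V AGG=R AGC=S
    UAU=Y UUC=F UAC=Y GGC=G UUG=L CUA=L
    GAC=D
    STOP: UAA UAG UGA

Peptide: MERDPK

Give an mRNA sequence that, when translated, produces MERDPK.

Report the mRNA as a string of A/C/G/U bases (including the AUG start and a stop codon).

residue 1: M -> AUG (start codon)
residue 2: E codons sorted = GAA,GAG -> pick first = GAA
residue 3: R codons sorted = AGA,AGG,CGA,CGC,CGG,CGU -> pick first = AGA
residue 4: D codons sorted = GAC,GAU -> pick first = GAC
residue 5: P codons sorted = CCA,CCC,CCG,CCU -> pick first = CCA
residue 6: K codons sorted = AAA,AAG -> pick first = AAA
terminator: stop codons sorted = UAA,UAG,UGA -> pick first = UAA

Answer: mRNA: AUGGAAAGAGACCCAAAAUAA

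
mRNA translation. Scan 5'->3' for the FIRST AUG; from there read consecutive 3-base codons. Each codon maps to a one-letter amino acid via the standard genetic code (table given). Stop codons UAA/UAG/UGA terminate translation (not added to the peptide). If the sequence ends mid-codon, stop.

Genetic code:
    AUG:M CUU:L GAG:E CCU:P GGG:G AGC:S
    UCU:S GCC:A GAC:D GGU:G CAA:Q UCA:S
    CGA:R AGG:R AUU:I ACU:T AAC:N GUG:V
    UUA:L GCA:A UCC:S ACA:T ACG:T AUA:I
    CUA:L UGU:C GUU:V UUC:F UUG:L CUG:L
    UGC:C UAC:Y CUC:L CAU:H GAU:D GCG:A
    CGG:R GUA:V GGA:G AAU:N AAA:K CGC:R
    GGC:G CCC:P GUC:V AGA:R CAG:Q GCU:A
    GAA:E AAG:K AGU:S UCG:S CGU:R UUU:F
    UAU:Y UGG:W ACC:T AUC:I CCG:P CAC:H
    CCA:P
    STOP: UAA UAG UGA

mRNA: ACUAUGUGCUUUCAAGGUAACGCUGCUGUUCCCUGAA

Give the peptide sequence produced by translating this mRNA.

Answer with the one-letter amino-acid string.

Answer: MCFQGNAAVP

Derivation:
start AUG at pos 3
pos 3: AUG -> M; peptide=M
pos 6: UGC -> C; peptide=MC
pos 9: UUU -> F; peptide=MCF
pos 12: CAA -> Q; peptide=MCFQ
pos 15: GGU -> G; peptide=MCFQG
pos 18: AAC -> N; peptide=MCFQGN
pos 21: GCU -> A; peptide=MCFQGNA
pos 24: GCU -> A; peptide=MCFQGNAA
pos 27: GUU -> V; peptide=MCFQGNAAV
pos 30: CCC -> P; peptide=MCFQGNAAVP
pos 33: UGA -> STOP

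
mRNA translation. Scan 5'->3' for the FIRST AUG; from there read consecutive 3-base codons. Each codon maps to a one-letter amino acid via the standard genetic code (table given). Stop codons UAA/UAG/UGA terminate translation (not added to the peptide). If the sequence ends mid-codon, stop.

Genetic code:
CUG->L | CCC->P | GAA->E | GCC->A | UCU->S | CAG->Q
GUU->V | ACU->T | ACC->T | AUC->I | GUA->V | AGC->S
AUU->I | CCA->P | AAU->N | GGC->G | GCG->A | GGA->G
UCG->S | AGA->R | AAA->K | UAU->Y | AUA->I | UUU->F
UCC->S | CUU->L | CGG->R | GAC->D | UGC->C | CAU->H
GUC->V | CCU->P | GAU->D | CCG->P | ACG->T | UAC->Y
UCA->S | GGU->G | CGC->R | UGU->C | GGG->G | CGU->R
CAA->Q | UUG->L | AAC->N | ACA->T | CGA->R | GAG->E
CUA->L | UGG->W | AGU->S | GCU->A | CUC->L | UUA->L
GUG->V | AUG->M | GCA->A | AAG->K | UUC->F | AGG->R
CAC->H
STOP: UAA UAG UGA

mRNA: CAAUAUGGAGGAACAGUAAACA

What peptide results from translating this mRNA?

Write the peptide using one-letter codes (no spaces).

Answer: MEEQ

Derivation:
start AUG at pos 4
pos 4: AUG -> M; peptide=M
pos 7: GAG -> E; peptide=ME
pos 10: GAA -> E; peptide=MEE
pos 13: CAG -> Q; peptide=MEEQ
pos 16: UAA -> STOP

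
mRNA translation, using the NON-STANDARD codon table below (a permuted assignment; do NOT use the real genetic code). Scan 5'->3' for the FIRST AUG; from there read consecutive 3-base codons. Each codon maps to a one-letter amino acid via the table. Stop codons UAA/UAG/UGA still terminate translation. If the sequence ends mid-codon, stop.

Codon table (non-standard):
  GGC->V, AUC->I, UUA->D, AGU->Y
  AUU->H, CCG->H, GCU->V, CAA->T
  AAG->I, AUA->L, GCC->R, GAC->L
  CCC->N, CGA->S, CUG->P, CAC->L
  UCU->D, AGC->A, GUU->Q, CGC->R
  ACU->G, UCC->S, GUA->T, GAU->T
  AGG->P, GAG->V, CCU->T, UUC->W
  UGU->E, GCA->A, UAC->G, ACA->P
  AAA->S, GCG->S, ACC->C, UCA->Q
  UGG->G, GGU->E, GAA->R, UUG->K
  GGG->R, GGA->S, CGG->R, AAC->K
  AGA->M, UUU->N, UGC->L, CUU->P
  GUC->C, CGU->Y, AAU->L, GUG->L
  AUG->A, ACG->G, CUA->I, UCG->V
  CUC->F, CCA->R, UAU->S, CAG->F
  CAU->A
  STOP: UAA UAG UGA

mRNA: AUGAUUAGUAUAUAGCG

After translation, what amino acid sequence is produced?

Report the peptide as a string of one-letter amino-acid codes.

Answer: AHYL

Derivation:
start AUG at pos 0
pos 0: AUG -> A; peptide=A
pos 3: AUU -> H; peptide=AH
pos 6: AGU -> Y; peptide=AHY
pos 9: AUA -> L; peptide=AHYL
pos 12: UAG -> STOP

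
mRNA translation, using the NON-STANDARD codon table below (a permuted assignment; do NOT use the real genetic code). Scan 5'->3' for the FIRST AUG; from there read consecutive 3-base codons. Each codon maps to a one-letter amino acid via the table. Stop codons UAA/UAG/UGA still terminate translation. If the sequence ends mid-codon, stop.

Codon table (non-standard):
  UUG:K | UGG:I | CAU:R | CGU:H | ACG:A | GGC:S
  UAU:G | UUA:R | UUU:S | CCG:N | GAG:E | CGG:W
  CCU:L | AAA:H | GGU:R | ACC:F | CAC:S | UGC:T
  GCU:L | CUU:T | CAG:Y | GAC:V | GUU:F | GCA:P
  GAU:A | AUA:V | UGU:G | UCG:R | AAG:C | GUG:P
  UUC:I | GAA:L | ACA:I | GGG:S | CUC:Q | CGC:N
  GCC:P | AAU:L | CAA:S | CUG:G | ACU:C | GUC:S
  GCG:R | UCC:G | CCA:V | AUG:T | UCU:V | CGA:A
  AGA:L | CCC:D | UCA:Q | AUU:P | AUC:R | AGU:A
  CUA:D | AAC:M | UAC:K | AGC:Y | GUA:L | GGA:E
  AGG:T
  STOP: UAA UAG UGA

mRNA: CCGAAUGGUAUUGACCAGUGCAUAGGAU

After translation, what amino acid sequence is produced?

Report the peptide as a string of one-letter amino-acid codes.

Answer: TLKFAP

Derivation:
start AUG at pos 4
pos 4: AUG -> T; peptide=T
pos 7: GUA -> L; peptide=TL
pos 10: UUG -> K; peptide=TLK
pos 13: ACC -> F; peptide=TLKF
pos 16: AGU -> A; peptide=TLKFA
pos 19: GCA -> P; peptide=TLKFAP
pos 22: UAG -> STOP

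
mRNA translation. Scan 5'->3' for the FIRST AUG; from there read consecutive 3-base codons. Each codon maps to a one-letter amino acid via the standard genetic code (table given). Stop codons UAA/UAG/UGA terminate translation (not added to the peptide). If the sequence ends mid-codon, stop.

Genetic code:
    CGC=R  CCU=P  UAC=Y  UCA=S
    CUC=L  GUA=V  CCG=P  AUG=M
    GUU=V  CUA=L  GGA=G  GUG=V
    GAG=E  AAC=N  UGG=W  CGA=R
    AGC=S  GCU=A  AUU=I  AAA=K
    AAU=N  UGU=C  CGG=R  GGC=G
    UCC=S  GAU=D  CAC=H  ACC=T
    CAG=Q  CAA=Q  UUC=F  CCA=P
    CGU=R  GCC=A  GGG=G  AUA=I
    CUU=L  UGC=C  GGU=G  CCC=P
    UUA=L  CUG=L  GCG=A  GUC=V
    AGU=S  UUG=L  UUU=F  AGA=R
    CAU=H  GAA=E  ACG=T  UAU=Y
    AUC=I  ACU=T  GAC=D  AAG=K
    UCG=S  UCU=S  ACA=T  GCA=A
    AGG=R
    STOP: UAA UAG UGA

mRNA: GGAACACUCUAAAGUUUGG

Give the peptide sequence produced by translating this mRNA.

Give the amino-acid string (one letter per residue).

Answer: (empty: no AUG start codon)

Derivation:
no AUG start codon found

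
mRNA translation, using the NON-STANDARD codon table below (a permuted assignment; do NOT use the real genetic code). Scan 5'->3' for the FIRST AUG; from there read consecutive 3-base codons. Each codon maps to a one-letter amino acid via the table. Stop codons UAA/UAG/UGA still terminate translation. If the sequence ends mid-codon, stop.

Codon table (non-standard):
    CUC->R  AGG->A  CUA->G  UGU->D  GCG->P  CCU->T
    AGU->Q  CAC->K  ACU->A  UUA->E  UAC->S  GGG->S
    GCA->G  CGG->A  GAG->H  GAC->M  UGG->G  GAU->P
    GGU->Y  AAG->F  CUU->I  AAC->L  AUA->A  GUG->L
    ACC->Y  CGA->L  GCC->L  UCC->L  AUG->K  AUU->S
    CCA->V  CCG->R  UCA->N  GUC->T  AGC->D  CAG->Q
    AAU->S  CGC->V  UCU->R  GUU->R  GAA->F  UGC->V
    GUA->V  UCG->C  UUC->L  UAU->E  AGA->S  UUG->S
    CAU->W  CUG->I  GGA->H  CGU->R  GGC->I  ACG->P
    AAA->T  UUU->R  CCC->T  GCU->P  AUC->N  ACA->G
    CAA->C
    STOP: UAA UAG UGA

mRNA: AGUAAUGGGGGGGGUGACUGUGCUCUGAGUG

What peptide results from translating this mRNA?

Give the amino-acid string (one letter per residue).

Answer: KSSLALR

Derivation:
start AUG at pos 4
pos 4: AUG -> K; peptide=K
pos 7: GGG -> S; peptide=KS
pos 10: GGG -> S; peptide=KSS
pos 13: GUG -> L; peptide=KSSL
pos 16: ACU -> A; peptide=KSSLA
pos 19: GUG -> L; peptide=KSSLAL
pos 22: CUC -> R; peptide=KSSLALR
pos 25: UGA -> STOP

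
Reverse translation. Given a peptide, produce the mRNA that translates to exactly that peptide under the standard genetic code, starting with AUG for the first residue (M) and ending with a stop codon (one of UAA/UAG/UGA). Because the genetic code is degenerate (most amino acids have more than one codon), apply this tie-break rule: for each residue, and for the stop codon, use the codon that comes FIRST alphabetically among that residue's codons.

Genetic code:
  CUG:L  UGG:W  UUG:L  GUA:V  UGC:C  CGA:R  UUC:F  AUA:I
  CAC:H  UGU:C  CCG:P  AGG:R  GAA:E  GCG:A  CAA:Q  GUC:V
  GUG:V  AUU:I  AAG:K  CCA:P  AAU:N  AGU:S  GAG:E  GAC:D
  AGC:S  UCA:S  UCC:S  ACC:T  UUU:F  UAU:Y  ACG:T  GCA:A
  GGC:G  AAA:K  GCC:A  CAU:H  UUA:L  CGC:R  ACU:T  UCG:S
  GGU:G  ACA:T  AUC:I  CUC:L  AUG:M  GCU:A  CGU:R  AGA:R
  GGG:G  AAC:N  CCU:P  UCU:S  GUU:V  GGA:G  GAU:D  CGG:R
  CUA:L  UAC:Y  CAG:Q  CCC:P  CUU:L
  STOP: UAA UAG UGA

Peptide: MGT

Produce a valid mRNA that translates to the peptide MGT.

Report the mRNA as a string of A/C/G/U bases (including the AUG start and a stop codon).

residue 1: M -> AUG (start codon)
residue 2: G codons sorted = GGA,GGC,GGG,GGU -> pick first = GGA
residue 3: T codons sorted = ACA,ACC,ACG,ACU -> pick first = ACA
terminator: stop codons sorted = UAA,UAG,UGA -> pick first = UAA

Answer: mRNA: AUGGGAACAUAA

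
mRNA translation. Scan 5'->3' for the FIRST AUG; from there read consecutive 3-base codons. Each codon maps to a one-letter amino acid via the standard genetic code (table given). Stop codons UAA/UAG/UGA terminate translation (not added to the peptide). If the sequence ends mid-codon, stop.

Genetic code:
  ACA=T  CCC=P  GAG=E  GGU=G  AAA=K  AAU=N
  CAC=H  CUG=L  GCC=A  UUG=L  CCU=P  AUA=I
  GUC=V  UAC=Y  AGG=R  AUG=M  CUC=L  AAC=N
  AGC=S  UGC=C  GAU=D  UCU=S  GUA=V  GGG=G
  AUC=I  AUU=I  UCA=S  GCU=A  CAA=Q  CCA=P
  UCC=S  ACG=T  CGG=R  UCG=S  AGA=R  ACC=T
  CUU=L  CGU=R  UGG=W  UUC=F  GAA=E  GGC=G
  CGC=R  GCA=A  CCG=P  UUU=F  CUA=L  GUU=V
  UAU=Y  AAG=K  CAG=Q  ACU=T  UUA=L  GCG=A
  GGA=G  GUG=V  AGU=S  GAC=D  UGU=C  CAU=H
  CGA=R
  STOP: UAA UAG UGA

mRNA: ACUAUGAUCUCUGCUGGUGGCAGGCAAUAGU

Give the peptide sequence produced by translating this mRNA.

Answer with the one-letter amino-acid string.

Answer: MISAGGRQ

Derivation:
start AUG at pos 3
pos 3: AUG -> M; peptide=M
pos 6: AUC -> I; peptide=MI
pos 9: UCU -> S; peptide=MIS
pos 12: GCU -> A; peptide=MISA
pos 15: GGU -> G; peptide=MISAG
pos 18: GGC -> G; peptide=MISAGG
pos 21: AGG -> R; peptide=MISAGGR
pos 24: CAA -> Q; peptide=MISAGGRQ
pos 27: UAG -> STOP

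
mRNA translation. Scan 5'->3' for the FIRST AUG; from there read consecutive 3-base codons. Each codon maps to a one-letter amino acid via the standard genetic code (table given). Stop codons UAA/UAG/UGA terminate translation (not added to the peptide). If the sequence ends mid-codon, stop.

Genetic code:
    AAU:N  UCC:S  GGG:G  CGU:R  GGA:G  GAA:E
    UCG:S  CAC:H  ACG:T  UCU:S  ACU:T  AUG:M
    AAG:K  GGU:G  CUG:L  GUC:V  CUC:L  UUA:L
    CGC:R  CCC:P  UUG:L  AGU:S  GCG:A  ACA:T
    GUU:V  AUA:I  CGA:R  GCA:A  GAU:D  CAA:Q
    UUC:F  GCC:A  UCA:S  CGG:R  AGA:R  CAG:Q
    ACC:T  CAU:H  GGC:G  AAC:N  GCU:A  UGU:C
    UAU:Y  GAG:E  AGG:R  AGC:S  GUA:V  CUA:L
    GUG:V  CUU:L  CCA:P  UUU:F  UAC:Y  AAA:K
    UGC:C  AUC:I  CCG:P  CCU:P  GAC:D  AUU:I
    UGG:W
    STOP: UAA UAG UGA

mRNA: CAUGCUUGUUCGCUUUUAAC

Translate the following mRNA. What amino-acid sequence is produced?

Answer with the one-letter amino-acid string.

start AUG at pos 1
pos 1: AUG -> M; peptide=M
pos 4: CUU -> L; peptide=ML
pos 7: GUU -> V; peptide=MLV
pos 10: CGC -> R; peptide=MLVR
pos 13: UUU -> F; peptide=MLVRF
pos 16: UAA -> STOP

Answer: MLVRF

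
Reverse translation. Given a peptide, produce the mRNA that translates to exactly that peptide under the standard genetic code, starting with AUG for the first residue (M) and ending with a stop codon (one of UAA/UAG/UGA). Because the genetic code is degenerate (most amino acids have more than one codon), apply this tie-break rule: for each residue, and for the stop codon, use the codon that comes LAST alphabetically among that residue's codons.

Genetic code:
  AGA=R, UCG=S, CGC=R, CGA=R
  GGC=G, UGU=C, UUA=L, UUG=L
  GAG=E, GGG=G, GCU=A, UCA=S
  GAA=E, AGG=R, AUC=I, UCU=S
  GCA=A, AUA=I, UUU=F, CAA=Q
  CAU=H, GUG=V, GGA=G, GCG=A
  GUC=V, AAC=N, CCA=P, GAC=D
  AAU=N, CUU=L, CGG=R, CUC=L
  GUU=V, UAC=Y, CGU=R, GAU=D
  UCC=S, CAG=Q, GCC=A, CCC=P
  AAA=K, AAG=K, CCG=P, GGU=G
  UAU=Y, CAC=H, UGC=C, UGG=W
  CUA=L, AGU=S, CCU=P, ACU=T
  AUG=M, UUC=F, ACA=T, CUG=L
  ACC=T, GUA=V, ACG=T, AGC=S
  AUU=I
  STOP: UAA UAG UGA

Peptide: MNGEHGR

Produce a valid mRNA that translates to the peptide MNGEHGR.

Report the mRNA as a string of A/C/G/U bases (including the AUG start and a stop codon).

residue 1: M -> AUG (start codon)
residue 2: N codons sorted = AAC,AAU -> pick last = AAU
residue 3: G codons sorted = GGA,GGC,GGG,GGU -> pick last = GGU
residue 4: E codons sorted = GAA,GAG -> pick last = GAG
residue 5: H codons sorted = CAC,CAU -> pick last = CAU
residue 6: G codons sorted = GGA,GGC,GGG,GGU -> pick last = GGU
residue 7: R codons sorted = AGA,AGG,CGA,CGC,CGG,CGU -> pick last = CGU
terminator: stop codons sorted = UAA,UAG,UGA -> pick last = UGA

Answer: mRNA: AUGAAUGGUGAGCAUGGUCGUUGA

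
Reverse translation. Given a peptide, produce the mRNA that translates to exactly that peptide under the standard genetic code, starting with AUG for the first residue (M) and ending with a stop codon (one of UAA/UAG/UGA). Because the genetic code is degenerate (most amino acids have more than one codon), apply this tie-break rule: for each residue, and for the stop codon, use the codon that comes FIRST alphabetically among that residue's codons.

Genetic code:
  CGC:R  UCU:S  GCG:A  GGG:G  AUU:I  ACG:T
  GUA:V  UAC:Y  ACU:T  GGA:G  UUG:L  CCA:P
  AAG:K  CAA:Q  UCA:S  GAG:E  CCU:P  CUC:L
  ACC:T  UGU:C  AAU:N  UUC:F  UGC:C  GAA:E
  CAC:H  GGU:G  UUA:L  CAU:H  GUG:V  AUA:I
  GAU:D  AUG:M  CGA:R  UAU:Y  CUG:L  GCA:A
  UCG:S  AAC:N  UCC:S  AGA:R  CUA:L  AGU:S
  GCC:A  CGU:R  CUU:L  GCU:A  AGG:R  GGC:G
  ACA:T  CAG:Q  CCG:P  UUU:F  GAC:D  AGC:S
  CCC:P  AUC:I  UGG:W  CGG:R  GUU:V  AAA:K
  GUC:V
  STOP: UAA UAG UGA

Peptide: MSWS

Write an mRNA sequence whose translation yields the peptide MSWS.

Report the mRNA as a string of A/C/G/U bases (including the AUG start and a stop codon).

Answer: mRNA: AUGAGCUGGAGCUAA

Derivation:
residue 1: M -> AUG (start codon)
residue 2: S codons sorted = AGC,AGU,UCA,UCC,UCG,UCU -> pick first = AGC
residue 3: W -> UGG (only codon)
residue 4: S codons sorted = AGC,AGU,UCA,UCC,UCG,UCU -> pick first = AGC
terminator: stop codons sorted = UAA,UAG,UGA -> pick first = UAA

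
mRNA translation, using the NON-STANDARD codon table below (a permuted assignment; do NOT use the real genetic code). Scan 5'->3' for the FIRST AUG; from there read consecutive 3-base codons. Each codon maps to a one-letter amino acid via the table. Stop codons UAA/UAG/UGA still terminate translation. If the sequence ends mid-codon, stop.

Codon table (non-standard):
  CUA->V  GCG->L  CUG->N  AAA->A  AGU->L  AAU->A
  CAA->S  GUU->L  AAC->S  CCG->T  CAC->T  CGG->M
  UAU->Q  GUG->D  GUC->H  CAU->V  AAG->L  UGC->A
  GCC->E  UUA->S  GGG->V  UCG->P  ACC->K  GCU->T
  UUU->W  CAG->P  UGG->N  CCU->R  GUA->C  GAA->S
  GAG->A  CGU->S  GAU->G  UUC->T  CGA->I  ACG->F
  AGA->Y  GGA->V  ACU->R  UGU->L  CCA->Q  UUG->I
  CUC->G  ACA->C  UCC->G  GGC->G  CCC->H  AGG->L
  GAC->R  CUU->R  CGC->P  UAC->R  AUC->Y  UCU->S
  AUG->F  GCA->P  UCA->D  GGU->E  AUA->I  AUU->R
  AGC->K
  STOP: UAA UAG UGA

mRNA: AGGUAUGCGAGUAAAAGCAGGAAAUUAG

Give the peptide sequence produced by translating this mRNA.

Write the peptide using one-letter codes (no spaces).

start AUG at pos 4
pos 4: AUG -> F; peptide=F
pos 7: CGA -> I; peptide=FI
pos 10: GUA -> C; peptide=FIC
pos 13: AAA -> A; peptide=FICA
pos 16: GCA -> P; peptide=FICAP
pos 19: GGA -> V; peptide=FICAPV
pos 22: AAU -> A; peptide=FICAPVA
pos 25: UAG -> STOP

Answer: FICAPVA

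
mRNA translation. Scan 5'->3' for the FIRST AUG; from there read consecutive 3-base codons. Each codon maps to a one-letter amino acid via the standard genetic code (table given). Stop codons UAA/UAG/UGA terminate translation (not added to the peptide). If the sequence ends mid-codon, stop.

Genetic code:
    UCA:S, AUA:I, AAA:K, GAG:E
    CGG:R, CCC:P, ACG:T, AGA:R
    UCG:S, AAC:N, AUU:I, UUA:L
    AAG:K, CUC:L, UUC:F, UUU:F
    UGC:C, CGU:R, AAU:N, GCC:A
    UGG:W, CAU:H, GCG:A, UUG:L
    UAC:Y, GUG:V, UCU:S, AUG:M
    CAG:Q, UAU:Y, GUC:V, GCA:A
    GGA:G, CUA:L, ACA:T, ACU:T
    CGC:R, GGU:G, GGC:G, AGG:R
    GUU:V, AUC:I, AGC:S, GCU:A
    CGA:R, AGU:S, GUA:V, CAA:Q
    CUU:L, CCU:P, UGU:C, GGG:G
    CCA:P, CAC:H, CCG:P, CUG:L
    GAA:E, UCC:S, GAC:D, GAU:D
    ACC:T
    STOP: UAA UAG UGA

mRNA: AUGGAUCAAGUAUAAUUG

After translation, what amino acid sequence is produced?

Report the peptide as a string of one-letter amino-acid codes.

Answer: MDQV

Derivation:
start AUG at pos 0
pos 0: AUG -> M; peptide=M
pos 3: GAU -> D; peptide=MD
pos 6: CAA -> Q; peptide=MDQ
pos 9: GUA -> V; peptide=MDQV
pos 12: UAA -> STOP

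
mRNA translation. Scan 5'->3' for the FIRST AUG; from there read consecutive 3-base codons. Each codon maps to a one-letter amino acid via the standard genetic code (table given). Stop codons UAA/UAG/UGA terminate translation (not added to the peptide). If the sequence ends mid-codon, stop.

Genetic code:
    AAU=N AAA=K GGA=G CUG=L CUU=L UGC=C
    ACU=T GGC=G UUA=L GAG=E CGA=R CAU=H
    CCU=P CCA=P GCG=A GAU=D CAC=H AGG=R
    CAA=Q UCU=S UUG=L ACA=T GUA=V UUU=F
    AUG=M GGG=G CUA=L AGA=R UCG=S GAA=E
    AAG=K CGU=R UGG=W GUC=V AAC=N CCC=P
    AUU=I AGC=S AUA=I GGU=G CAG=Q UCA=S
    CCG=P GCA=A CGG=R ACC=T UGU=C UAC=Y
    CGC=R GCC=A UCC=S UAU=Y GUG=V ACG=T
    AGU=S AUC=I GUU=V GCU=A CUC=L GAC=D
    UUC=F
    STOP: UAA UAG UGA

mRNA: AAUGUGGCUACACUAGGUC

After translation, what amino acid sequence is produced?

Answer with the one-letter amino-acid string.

Answer: MWLH

Derivation:
start AUG at pos 1
pos 1: AUG -> M; peptide=M
pos 4: UGG -> W; peptide=MW
pos 7: CUA -> L; peptide=MWL
pos 10: CAC -> H; peptide=MWLH
pos 13: UAG -> STOP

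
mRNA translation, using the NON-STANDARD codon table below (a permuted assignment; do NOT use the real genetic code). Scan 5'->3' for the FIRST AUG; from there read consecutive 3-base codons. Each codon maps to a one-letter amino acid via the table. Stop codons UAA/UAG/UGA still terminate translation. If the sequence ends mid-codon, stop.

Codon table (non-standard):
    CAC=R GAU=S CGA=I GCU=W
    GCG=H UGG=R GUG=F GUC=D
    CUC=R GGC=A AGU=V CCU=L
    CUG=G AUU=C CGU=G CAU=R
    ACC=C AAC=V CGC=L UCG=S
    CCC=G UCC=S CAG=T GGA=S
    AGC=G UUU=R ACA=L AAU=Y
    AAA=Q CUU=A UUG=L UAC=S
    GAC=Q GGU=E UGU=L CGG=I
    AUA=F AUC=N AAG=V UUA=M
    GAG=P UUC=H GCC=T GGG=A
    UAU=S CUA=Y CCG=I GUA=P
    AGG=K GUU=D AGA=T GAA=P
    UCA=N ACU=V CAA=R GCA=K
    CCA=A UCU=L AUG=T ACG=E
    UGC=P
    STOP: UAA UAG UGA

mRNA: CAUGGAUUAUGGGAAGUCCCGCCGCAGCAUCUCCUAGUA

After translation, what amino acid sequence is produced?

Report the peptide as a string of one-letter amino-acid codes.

Answer: TSSAVSLLGNS

Derivation:
start AUG at pos 1
pos 1: AUG -> T; peptide=T
pos 4: GAU -> S; peptide=TS
pos 7: UAU -> S; peptide=TSS
pos 10: GGG -> A; peptide=TSSA
pos 13: AAG -> V; peptide=TSSAV
pos 16: UCC -> S; peptide=TSSAVS
pos 19: CGC -> L; peptide=TSSAVSL
pos 22: CGC -> L; peptide=TSSAVSLL
pos 25: AGC -> G; peptide=TSSAVSLLG
pos 28: AUC -> N; peptide=TSSAVSLLGN
pos 31: UCC -> S; peptide=TSSAVSLLGNS
pos 34: UAG -> STOP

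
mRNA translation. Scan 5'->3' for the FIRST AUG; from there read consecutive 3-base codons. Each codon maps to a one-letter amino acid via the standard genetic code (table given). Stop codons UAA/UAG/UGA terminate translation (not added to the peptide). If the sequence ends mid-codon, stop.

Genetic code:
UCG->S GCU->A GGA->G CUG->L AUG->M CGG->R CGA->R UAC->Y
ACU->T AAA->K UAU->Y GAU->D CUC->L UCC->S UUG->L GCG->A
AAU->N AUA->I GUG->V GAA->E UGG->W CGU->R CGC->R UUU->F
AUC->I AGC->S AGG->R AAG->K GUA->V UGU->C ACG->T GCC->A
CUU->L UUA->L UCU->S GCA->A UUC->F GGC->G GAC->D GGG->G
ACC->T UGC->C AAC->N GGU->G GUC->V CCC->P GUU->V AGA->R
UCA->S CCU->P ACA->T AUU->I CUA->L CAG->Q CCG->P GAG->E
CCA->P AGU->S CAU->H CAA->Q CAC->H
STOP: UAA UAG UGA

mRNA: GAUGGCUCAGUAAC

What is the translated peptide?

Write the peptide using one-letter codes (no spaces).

Answer: MAQ

Derivation:
start AUG at pos 1
pos 1: AUG -> M; peptide=M
pos 4: GCU -> A; peptide=MA
pos 7: CAG -> Q; peptide=MAQ
pos 10: UAA -> STOP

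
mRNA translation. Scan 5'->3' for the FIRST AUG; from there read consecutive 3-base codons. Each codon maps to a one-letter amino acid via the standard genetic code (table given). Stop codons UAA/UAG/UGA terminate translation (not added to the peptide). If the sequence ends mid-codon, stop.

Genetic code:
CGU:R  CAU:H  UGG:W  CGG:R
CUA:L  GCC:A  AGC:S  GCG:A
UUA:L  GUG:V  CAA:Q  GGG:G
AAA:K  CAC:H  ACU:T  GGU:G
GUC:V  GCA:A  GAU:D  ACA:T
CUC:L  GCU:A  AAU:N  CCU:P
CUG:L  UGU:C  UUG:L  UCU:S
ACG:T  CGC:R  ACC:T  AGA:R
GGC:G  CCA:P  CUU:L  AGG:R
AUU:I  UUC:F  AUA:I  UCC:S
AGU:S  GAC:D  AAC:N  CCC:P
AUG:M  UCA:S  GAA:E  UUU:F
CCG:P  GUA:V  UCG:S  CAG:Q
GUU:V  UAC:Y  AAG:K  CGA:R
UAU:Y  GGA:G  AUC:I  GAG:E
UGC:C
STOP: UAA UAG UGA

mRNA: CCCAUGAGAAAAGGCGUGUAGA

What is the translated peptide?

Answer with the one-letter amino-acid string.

Answer: MRKGV

Derivation:
start AUG at pos 3
pos 3: AUG -> M; peptide=M
pos 6: AGA -> R; peptide=MR
pos 9: AAA -> K; peptide=MRK
pos 12: GGC -> G; peptide=MRKG
pos 15: GUG -> V; peptide=MRKGV
pos 18: UAG -> STOP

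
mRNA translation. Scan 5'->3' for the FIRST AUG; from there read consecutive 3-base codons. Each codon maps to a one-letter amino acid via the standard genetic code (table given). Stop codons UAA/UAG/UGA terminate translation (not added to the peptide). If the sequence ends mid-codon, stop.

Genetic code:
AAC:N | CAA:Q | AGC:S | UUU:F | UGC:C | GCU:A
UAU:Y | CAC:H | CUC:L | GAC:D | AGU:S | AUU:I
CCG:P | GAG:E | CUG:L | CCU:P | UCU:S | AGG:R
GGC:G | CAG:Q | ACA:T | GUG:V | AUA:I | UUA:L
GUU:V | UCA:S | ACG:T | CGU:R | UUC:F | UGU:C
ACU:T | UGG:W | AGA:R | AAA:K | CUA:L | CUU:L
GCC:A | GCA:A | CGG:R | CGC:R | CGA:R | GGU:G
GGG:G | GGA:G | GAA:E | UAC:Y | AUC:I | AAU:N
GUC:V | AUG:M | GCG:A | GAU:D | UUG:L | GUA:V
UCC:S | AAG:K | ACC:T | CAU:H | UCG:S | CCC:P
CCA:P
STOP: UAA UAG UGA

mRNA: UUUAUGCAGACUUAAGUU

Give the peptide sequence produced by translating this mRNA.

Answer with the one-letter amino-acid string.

Answer: MQT

Derivation:
start AUG at pos 3
pos 3: AUG -> M; peptide=M
pos 6: CAG -> Q; peptide=MQ
pos 9: ACU -> T; peptide=MQT
pos 12: UAA -> STOP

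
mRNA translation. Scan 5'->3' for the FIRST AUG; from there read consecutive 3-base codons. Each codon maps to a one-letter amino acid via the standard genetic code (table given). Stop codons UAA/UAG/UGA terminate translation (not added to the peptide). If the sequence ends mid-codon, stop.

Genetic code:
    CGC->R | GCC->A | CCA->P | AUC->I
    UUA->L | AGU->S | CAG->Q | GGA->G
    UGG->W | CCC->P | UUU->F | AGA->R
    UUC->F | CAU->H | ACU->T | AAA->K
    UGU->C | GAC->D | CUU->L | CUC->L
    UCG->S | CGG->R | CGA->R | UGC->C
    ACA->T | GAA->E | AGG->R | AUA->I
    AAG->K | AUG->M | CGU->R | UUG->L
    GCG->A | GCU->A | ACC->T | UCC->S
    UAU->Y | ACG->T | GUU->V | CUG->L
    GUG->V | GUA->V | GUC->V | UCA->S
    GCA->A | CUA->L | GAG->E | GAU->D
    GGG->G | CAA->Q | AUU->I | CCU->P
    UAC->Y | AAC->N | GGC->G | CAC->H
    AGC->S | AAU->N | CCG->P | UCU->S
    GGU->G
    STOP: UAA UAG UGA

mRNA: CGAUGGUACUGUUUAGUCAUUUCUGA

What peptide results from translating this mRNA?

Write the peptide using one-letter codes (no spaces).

Answer: MVLFSHF

Derivation:
start AUG at pos 2
pos 2: AUG -> M; peptide=M
pos 5: GUA -> V; peptide=MV
pos 8: CUG -> L; peptide=MVL
pos 11: UUU -> F; peptide=MVLF
pos 14: AGU -> S; peptide=MVLFS
pos 17: CAU -> H; peptide=MVLFSH
pos 20: UUC -> F; peptide=MVLFSHF
pos 23: UGA -> STOP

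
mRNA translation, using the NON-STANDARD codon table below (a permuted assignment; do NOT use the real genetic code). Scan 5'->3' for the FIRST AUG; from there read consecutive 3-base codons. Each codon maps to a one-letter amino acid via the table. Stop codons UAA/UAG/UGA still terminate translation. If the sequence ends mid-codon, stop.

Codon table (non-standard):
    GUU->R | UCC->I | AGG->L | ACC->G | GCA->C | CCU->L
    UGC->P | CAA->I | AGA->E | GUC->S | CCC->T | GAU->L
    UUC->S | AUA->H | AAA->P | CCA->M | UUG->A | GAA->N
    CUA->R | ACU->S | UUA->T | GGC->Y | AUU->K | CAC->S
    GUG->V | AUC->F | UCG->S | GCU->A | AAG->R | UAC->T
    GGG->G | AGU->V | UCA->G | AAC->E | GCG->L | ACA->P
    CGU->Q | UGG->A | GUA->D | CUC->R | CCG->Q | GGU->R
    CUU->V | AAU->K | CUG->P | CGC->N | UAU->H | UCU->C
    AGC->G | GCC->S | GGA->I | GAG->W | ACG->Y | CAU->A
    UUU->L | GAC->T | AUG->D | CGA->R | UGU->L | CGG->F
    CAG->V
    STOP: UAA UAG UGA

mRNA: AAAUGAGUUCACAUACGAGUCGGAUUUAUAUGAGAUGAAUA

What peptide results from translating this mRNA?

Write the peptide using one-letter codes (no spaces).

start AUG at pos 2
pos 2: AUG -> D; peptide=D
pos 5: AGU -> V; peptide=DV
pos 8: UCA -> G; peptide=DVG
pos 11: CAU -> A; peptide=DVGA
pos 14: ACG -> Y; peptide=DVGAY
pos 17: AGU -> V; peptide=DVGAYV
pos 20: CGG -> F; peptide=DVGAYVF
pos 23: AUU -> K; peptide=DVGAYVFK
pos 26: UAU -> H; peptide=DVGAYVFKH
pos 29: AUG -> D; peptide=DVGAYVFKHD
pos 32: AGA -> E; peptide=DVGAYVFKHDE
pos 35: UGA -> STOP

Answer: DVGAYVFKHDE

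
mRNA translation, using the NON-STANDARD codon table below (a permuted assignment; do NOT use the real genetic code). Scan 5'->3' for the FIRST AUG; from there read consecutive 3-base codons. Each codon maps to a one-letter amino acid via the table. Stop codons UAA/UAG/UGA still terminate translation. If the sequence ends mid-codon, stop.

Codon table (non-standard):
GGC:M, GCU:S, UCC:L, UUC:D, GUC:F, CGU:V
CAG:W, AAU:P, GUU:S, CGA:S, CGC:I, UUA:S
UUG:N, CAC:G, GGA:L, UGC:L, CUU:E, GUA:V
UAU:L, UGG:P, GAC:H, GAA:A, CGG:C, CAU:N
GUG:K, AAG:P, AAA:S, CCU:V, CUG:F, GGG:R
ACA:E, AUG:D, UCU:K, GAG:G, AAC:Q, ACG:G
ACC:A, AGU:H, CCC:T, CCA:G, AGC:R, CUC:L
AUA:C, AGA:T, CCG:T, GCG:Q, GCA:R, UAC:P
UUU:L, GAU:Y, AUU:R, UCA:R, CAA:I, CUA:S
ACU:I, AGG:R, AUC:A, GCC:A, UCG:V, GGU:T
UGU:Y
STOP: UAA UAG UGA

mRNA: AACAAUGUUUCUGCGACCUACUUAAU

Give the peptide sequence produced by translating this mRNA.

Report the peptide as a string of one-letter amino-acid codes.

start AUG at pos 4
pos 4: AUG -> D; peptide=D
pos 7: UUU -> L; peptide=DL
pos 10: CUG -> F; peptide=DLF
pos 13: CGA -> S; peptide=DLFS
pos 16: CCU -> V; peptide=DLFSV
pos 19: ACU -> I; peptide=DLFSVI
pos 22: UAA -> STOP

Answer: DLFSVI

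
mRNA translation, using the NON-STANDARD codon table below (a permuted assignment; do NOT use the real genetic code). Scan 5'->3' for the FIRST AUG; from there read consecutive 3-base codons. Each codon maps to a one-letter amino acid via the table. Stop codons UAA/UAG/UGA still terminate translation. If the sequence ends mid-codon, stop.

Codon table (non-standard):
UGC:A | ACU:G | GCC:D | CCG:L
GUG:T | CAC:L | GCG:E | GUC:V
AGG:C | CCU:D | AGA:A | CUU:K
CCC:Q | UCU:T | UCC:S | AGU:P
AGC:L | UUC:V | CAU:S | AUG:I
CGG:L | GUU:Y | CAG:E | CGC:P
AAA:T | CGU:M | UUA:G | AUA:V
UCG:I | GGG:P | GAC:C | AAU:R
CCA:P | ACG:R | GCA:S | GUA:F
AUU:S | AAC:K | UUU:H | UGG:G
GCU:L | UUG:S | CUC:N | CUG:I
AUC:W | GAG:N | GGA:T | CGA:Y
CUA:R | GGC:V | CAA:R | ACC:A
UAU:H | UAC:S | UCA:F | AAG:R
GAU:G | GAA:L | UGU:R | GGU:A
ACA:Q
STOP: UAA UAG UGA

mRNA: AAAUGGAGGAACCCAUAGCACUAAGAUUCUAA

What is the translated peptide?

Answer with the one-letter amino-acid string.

start AUG at pos 2
pos 2: AUG -> I; peptide=I
pos 5: GAG -> N; peptide=IN
pos 8: GAA -> L; peptide=INL
pos 11: CCC -> Q; peptide=INLQ
pos 14: AUA -> V; peptide=INLQV
pos 17: GCA -> S; peptide=INLQVS
pos 20: CUA -> R; peptide=INLQVSR
pos 23: AGA -> A; peptide=INLQVSRA
pos 26: UUC -> V; peptide=INLQVSRAV
pos 29: UAA -> STOP

Answer: INLQVSRAV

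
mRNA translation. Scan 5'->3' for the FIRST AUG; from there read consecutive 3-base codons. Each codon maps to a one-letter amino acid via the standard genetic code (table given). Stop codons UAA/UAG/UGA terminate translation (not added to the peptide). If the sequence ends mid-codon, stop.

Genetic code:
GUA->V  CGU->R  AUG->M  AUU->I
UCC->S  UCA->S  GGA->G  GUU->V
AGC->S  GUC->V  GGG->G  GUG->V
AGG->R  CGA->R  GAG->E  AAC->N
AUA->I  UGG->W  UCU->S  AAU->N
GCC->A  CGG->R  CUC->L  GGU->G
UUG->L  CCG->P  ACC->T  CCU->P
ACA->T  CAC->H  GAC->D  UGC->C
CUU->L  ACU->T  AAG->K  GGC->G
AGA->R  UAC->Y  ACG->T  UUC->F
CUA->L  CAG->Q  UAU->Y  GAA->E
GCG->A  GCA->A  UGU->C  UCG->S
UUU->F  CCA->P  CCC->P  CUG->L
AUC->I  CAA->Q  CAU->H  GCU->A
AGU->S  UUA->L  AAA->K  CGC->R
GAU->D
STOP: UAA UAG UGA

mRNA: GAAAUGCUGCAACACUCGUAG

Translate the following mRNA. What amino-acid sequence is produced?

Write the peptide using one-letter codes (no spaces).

Answer: MLQHS

Derivation:
start AUG at pos 3
pos 3: AUG -> M; peptide=M
pos 6: CUG -> L; peptide=ML
pos 9: CAA -> Q; peptide=MLQ
pos 12: CAC -> H; peptide=MLQH
pos 15: UCG -> S; peptide=MLQHS
pos 18: UAG -> STOP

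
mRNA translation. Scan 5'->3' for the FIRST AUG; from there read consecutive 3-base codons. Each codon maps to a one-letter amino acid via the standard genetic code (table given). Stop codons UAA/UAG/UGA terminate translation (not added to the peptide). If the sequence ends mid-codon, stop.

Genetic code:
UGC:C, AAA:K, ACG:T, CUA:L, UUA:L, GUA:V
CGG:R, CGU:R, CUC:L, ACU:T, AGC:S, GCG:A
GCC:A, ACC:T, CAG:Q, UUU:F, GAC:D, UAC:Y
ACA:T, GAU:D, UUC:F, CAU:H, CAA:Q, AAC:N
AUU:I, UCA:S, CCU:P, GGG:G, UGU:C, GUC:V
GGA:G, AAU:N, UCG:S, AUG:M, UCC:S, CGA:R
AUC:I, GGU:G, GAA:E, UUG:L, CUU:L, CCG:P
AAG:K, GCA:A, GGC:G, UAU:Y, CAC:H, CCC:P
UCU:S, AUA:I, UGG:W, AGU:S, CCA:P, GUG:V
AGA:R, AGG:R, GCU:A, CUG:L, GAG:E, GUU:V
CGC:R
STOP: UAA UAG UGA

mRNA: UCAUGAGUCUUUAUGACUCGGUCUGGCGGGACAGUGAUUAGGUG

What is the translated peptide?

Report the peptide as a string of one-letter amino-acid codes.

start AUG at pos 2
pos 2: AUG -> M; peptide=M
pos 5: AGU -> S; peptide=MS
pos 8: CUU -> L; peptide=MSL
pos 11: UAU -> Y; peptide=MSLY
pos 14: GAC -> D; peptide=MSLYD
pos 17: UCG -> S; peptide=MSLYDS
pos 20: GUC -> V; peptide=MSLYDSV
pos 23: UGG -> W; peptide=MSLYDSVW
pos 26: CGG -> R; peptide=MSLYDSVWR
pos 29: GAC -> D; peptide=MSLYDSVWRD
pos 32: AGU -> S; peptide=MSLYDSVWRDS
pos 35: GAU -> D; peptide=MSLYDSVWRDSD
pos 38: UAG -> STOP

Answer: MSLYDSVWRDSD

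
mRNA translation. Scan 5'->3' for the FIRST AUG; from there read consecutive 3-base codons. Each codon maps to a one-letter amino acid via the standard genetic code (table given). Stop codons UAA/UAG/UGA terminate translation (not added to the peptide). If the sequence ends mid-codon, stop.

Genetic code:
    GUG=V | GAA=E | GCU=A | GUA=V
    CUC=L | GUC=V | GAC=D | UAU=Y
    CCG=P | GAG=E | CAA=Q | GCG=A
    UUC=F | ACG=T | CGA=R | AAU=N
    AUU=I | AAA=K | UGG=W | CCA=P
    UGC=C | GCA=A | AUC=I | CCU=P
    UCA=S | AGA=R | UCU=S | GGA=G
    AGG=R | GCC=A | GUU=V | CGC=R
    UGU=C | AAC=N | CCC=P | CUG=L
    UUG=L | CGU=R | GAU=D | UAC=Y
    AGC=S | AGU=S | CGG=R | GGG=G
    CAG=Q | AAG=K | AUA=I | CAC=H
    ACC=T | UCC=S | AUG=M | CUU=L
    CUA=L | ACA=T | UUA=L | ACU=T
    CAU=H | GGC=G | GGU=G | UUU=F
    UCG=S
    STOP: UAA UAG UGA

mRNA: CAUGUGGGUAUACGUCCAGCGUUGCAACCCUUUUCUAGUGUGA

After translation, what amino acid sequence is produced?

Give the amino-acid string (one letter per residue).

Answer: MWVYVQRCNPFLV

Derivation:
start AUG at pos 1
pos 1: AUG -> M; peptide=M
pos 4: UGG -> W; peptide=MW
pos 7: GUA -> V; peptide=MWV
pos 10: UAC -> Y; peptide=MWVY
pos 13: GUC -> V; peptide=MWVYV
pos 16: CAG -> Q; peptide=MWVYVQ
pos 19: CGU -> R; peptide=MWVYVQR
pos 22: UGC -> C; peptide=MWVYVQRC
pos 25: AAC -> N; peptide=MWVYVQRCN
pos 28: CCU -> P; peptide=MWVYVQRCNP
pos 31: UUU -> F; peptide=MWVYVQRCNPF
pos 34: CUA -> L; peptide=MWVYVQRCNPFL
pos 37: GUG -> V; peptide=MWVYVQRCNPFLV
pos 40: UGA -> STOP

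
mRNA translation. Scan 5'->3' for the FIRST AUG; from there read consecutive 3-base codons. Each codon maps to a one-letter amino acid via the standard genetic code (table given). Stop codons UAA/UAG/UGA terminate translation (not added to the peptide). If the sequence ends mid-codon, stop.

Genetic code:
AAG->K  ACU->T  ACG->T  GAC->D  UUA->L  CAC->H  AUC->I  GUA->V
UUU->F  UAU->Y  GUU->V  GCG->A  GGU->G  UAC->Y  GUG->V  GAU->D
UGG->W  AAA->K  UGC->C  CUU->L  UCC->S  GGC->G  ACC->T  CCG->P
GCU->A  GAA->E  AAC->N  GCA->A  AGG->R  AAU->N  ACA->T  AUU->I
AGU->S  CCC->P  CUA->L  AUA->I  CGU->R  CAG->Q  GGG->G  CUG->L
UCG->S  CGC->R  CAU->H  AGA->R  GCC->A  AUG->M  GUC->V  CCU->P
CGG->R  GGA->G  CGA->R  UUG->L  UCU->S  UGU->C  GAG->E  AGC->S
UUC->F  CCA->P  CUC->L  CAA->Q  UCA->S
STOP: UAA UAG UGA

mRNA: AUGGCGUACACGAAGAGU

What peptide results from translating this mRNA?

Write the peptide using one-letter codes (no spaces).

start AUG at pos 0
pos 0: AUG -> M; peptide=M
pos 3: GCG -> A; peptide=MA
pos 6: UAC -> Y; peptide=MAY
pos 9: ACG -> T; peptide=MAYT
pos 12: AAG -> K; peptide=MAYTK
pos 15: AGU -> S; peptide=MAYTKS
pos 18: only 0 nt remain (<3), stop (end of mRNA)

Answer: MAYTKS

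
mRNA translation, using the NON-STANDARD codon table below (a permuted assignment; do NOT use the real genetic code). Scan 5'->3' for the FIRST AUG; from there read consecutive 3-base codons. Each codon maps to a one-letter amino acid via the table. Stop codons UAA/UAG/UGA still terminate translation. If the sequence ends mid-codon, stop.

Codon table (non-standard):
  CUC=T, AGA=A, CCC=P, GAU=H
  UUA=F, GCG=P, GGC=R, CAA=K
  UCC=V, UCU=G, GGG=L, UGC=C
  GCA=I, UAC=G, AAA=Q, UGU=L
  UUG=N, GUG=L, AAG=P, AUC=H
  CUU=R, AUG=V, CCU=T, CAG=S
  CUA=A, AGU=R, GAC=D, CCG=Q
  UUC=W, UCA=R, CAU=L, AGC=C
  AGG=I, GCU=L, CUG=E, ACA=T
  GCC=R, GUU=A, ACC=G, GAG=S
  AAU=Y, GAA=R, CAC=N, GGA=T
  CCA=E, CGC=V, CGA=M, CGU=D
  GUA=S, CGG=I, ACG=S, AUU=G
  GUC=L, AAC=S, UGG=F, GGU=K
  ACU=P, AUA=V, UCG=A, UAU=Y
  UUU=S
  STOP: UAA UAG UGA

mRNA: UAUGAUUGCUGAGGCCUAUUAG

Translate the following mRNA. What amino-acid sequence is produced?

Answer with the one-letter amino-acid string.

start AUG at pos 1
pos 1: AUG -> V; peptide=V
pos 4: AUU -> G; peptide=VG
pos 7: GCU -> L; peptide=VGL
pos 10: GAG -> S; peptide=VGLS
pos 13: GCC -> R; peptide=VGLSR
pos 16: UAU -> Y; peptide=VGLSRY
pos 19: UAG -> STOP

Answer: VGLSRY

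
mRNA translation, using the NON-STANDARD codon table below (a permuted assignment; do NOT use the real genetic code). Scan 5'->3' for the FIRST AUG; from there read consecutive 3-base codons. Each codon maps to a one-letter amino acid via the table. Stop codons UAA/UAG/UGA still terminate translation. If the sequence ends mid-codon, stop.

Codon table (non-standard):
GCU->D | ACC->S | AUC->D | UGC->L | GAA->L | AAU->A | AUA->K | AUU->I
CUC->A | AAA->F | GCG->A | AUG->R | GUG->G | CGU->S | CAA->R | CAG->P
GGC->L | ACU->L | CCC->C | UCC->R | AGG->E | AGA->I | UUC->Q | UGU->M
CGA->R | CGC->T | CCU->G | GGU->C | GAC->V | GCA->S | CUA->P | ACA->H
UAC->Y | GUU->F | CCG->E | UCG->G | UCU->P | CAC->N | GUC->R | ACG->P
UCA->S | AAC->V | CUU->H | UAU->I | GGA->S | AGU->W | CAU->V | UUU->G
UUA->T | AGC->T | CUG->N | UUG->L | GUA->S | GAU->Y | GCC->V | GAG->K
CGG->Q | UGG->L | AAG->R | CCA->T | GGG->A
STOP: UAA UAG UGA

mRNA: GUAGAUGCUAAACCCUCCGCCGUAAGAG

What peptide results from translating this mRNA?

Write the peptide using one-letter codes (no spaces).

start AUG at pos 4
pos 4: AUG -> R; peptide=R
pos 7: CUA -> P; peptide=RP
pos 10: AAC -> V; peptide=RPV
pos 13: CCU -> G; peptide=RPVG
pos 16: CCG -> E; peptide=RPVGE
pos 19: CCG -> E; peptide=RPVGEE
pos 22: UAA -> STOP

Answer: RPVGEE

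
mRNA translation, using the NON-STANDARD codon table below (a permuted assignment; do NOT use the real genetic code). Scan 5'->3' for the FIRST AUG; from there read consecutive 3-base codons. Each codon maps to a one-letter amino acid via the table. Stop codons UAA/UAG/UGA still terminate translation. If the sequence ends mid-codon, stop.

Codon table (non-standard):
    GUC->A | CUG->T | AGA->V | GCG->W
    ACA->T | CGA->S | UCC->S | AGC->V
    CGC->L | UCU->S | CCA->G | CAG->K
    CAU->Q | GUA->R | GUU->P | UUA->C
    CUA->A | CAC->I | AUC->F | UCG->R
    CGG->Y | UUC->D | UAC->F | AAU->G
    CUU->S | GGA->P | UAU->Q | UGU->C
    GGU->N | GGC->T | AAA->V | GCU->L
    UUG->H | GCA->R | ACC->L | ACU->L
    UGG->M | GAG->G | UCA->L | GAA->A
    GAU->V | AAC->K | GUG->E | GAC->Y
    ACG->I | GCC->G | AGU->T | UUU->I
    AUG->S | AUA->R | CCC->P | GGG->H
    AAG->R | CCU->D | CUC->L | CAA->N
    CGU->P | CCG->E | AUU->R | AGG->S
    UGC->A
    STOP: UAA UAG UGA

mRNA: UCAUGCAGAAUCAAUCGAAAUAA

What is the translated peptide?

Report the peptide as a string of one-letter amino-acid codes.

start AUG at pos 2
pos 2: AUG -> S; peptide=S
pos 5: CAG -> K; peptide=SK
pos 8: AAU -> G; peptide=SKG
pos 11: CAA -> N; peptide=SKGN
pos 14: UCG -> R; peptide=SKGNR
pos 17: AAA -> V; peptide=SKGNRV
pos 20: UAA -> STOP

Answer: SKGNRV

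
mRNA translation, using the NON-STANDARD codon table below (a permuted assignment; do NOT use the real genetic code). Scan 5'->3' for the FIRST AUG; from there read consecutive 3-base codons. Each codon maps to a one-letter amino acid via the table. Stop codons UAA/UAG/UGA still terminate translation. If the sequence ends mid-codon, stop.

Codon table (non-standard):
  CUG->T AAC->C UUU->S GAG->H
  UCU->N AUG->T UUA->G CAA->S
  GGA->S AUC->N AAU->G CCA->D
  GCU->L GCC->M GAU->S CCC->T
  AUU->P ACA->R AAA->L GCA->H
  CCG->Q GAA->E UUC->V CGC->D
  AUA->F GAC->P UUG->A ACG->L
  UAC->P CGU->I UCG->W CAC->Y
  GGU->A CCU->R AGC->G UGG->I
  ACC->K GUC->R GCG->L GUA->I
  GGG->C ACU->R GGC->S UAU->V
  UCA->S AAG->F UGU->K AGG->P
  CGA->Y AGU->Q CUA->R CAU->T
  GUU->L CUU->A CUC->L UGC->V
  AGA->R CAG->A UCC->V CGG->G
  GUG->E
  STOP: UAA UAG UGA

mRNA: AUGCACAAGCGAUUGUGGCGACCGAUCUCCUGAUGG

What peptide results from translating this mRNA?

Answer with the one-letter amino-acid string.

start AUG at pos 0
pos 0: AUG -> T; peptide=T
pos 3: CAC -> Y; peptide=TY
pos 6: AAG -> F; peptide=TYF
pos 9: CGA -> Y; peptide=TYFY
pos 12: UUG -> A; peptide=TYFYA
pos 15: UGG -> I; peptide=TYFYAI
pos 18: CGA -> Y; peptide=TYFYAIY
pos 21: CCG -> Q; peptide=TYFYAIYQ
pos 24: AUC -> N; peptide=TYFYAIYQN
pos 27: UCC -> V; peptide=TYFYAIYQNV
pos 30: UGA -> STOP

Answer: TYFYAIYQNV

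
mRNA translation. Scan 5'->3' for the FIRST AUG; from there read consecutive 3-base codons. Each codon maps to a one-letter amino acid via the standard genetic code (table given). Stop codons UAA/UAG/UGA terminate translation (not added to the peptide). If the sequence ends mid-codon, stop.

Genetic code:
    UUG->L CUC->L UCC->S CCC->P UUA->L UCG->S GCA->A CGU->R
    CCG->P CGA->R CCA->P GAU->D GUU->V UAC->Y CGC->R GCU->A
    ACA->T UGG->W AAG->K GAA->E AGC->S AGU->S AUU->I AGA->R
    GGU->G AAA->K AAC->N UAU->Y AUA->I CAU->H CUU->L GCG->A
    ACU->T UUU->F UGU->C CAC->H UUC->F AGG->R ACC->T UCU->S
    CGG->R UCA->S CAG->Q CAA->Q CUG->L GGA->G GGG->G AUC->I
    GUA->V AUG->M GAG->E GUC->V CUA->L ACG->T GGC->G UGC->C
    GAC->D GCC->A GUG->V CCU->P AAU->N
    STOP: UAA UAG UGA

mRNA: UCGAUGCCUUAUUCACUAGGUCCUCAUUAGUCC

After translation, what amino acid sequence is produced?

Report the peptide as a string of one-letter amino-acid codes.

start AUG at pos 3
pos 3: AUG -> M; peptide=M
pos 6: CCU -> P; peptide=MP
pos 9: UAU -> Y; peptide=MPY
pos 12: UCA -> S; peptide=MPYS
pos 15: CUA -> L; peptide=MPYSL
pos 18: GGU -> G; peptide=MPYSLG
pos 21: CCU -> P; peptide=MPYSLGP
pos 24: CAU -> H; peptide=MPYSLGPH
pos 27: UAG -> STOP

Answer: MPYSLGPH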